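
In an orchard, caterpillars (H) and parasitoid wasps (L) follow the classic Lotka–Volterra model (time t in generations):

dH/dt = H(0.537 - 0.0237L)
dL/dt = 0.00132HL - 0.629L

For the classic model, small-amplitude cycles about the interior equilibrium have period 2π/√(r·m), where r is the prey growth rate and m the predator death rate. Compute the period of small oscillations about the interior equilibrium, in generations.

T ≈ 10.8 generations

Here r = 0.537 and m = 0.629, so r·m = 0.338.
ω = √0.338 = 0.581 per generation, hence T = 2π/ω ≈ 10.8 generations.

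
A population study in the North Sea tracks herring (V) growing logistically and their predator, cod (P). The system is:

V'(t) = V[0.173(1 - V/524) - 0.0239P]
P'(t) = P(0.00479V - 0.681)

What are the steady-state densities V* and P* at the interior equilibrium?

V* ≈ 142, P* ≈ 5.27

From dP/dt = 0 with P > 0: 0.00479V* = 0.681, so V* = 142.
Substitute into dV/dt = 0: 0.173(1 - 142/524) = 0.0239P*.
The bracket is 0.729, giving P* = 0.126/0.0239 = 5.27.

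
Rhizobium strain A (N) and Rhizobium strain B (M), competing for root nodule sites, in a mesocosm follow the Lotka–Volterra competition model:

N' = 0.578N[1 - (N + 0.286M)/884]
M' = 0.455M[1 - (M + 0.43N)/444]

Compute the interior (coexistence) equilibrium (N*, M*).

Setting both brackets to zero gives the nullclines N + 0.286M = 884 and 0.43N + M = 444.
Substituting M = 444 - 0.43N into the first: N(1 - 0.286·0.43) = 884 - 0.286·444.
So N* = 757/0.877 = 863, and then M* = 444 - 0.43·863 = 72.8.

N* ≈ 863, M* ≈ 72.8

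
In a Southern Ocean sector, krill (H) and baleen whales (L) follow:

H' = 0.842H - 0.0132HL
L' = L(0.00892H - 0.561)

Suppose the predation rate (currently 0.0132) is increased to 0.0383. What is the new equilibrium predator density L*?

L* ≈ 22

At the interior fixed point, setting dH/dt = 0 with H > 0 fixes L* = (prey growth rate)/(HL coefficient) — independent of the other coefficients.
With the change, L* = 0.842/0.0383 = 22; it falls from 63.8.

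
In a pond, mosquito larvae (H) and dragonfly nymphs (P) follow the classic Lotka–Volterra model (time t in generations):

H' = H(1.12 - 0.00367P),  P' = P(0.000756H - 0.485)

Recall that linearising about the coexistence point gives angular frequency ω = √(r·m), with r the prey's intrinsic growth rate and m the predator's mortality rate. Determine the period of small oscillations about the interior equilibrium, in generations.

Here r = 1.12 and m = 0.485, so r·m = 0.543.
ω = √0.543 = 0.737 per generation, hence T = 2π/ω ≈ 8.53 generations.

T ≈ 8.53 generations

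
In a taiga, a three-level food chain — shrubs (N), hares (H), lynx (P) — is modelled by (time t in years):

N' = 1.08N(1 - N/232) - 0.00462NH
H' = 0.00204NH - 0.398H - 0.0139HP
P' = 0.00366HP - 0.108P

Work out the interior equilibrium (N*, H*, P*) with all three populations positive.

N* ≈ 203, H* ≈ 29.5, P* ≈ 1.12

From dP/dt = 0: 0.00366H* = 0.108, so H* = 29.5.
From dN/dt = 0: 1.08(1 - N*/232) = 0.00462·29.5, giving N* = 232·(1 - 0.126) = 203.
From dH/dt = 0: 0.00204·203 - 0.398 = 0.0139P*, so P* = 0.0155/0.0139 = 1.12.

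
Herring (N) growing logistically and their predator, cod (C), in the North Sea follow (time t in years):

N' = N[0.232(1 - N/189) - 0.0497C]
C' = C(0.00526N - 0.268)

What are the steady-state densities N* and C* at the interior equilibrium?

From dC/dt = 0 with C > 0: 0.00526N* = 0.268, so N* = 51.
Substitute into dN/dt = 0: 0.232(1 - 51/189) = 0.0497C*.
The bracket is 0.73, giving C* = 0.169/0.0497 = 3.41.

N* ≈ 51, C* ≈ 3.41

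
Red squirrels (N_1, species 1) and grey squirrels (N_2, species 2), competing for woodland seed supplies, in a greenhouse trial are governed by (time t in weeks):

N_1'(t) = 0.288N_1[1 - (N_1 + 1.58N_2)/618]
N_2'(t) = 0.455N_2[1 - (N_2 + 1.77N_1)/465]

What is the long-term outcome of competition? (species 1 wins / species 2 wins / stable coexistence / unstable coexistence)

Compare the nullcline intercepts: K1/α12 = 618/1.58 = 391 < K2 = 465; K2/α21 = 465/1.77 = 263 < K1 = 618.
Since both are reversed, neither can invade when rare; the interior point is a saddle.

unstable coexistence (outcome depends on initial conditions)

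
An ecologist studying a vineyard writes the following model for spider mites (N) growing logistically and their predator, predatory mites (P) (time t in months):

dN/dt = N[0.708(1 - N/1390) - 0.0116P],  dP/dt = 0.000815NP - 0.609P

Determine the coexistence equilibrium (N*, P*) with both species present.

N* ≈ 747, P* ≈ 28.2

From dP/dt = 0 with P > 0: 0.000815N* = 0.609, so N* = 747.
Substitute into dN/dt = 0: 0.708(1 - 747/1390) = 0.0116P*.
The bracket is 0.462, giving P* = 0.327/0.0116 = 28.2.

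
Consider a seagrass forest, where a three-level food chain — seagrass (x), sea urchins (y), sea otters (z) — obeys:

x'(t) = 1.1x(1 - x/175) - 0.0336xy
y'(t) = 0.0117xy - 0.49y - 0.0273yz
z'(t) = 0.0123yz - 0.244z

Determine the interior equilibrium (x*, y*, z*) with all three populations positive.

From dz/dt = 0: 0.0123y* = 0.244, so y* = 19.8.
From dx/dt = 0: 1.1(1 - x*/175) = 0.0336·19.8, giving x* = 175·(1 - 0.606) = 69.
From dy/dt = 0: 0.0117·69 - 0.49 = 0.0273z*, so z* = 0.317/0.0273 = 11.6.

x* ≈ 69, y* ≈ 19.8, z* ≈ 11.6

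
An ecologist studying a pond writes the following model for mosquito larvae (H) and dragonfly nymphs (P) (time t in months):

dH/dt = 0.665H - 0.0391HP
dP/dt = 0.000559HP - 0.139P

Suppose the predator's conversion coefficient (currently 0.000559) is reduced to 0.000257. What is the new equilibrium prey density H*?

At the interior fixed point, setting dP/dt = 0 with P > 0 fixes H* = (predator death rate)/(HP coefficient) — independent of the other coefficients.
With the change, H* = 0.139/0.000257 = 541; it rises from 249.

H* ≈ 541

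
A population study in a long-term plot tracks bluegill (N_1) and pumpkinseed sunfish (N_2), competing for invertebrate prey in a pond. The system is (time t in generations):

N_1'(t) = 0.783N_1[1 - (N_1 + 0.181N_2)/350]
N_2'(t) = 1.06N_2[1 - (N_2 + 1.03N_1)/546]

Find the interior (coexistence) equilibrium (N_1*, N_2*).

Setting both brackets to zero gives the nullclines N_1 + 0.181N_2 = 350 and 1.03N_1 + N_2 = 546.
Substituting N_2 = 546 - 1.03N_1 into the first: N_1(1 - 0.181·1.03) = 350 - 0.181·546.
So N_1* = 251/0.814 = 309, and then N_2* = 546 - 1.03·309 = 228.

N_1* ≈ 309, N_2* ≈ 228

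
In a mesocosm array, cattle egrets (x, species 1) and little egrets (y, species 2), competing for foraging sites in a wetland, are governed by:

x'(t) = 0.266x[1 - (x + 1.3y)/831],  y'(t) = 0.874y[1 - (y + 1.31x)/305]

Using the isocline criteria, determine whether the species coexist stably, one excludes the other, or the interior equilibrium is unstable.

Compare the nullcline intercepts: K1/α12 = 831/1.3 = 639 > K2 = 305; K2/α21 = 305/1.31 = 233 < K1 = 831.
Since the inequalities point opposite ways, species 1 can invade but species 2 cannot.

species 1 excludes species 2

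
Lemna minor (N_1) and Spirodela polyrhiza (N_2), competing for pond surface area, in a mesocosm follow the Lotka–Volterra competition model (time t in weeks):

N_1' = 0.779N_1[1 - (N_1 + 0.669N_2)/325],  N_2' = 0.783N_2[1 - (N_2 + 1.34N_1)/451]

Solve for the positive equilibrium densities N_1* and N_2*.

Setting both brackets to zero gives the nullclines N_1 + 0.669N_2 = 325 and 1.34N_1 + N_2 = 451.
Substituting N_2 = 451 - 1.34N_1 into the first: N_1(1 - 0.669·1.34) = 325 - 0.669·451.
So N_1* = 23.3/0.104 = 225, and then N_2* = 451 - 1.34·225 = 150.

N_1* ≈ 225, N_2* ≈ 150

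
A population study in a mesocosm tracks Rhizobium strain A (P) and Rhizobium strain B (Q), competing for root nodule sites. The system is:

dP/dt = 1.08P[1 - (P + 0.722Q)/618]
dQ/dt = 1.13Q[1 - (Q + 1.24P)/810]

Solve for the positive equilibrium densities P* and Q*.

P* ≈ 317, Q* ≈ 417

Setting both brackets to zero gives the nullclines P + 0.722Q = 618 and 1.24P + Q = 810.
Substituting Q = 810 - 1.24P into the first: P(1 - 0.722·1.24) = 618 - 0.722·810.
So P* = 33.2/0.105 = 317, and then Q* = 810 - 1.24·317 = 417.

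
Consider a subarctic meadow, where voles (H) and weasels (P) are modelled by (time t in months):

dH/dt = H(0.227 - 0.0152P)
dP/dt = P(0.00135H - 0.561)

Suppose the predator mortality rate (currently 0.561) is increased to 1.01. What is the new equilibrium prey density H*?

H* ≈ 748

At the interior fixed point, setting dP/dt = 0 with P > 0 fixes H* = (predator death rate)/(HP coefficient) — independent of the other coefficients.
With the change, H* = 1.01/0.00135 = 748; it rises from 416.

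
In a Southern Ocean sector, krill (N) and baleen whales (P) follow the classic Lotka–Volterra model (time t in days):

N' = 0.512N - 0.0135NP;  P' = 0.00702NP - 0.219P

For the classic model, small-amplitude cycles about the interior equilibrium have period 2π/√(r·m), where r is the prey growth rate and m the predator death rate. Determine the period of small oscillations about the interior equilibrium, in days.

T ≈ 18.8 days

Here r = 0.512 and m = 0.219, so r·m = 0.112.
ω = √0.112 = 0.335 per day, hence T = 2π/ω ≈ 18.8 days.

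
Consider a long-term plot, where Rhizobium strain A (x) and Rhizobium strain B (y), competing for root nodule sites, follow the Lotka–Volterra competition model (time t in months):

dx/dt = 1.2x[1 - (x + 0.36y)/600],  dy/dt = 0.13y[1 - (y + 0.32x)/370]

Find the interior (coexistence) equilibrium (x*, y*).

Setting both brackets to zero gives the nullclines x + 0.36y = 600 and 0.32x + y = 370.
Substituting y = 370 - 0.32x into the first: x(1 - 0.36·0.32) = 600 - 0.36·370.
So x* = 467/0.885 = 528, and then y* = 370 - 0.32·528 = 201.

x* ≈ 528, y* ≈ 201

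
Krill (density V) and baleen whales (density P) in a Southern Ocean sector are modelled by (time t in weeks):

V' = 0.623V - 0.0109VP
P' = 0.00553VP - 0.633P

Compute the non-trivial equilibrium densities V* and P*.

V* ≈ 114, P* ≈ 57.2

Set dP/dt = 0 with P > 0: 0.00553V - 0.633 = 0, so V* = 0.633/0.00553 = 114.
Set dV/dt = 0 with V > 0: 0.623 - 0.0109P = 0, so P* = 0.623/0.0109 = 57.2.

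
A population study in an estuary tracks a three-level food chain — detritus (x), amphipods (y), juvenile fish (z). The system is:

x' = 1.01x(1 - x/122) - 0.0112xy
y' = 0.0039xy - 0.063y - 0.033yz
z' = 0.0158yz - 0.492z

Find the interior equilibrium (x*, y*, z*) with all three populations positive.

From dz/dt = 0: 0.0158y* = 0.492, so y* = 31.1.
From dx/dt = 0: 1.01(1 - x*/122) = 0.0112·31.1, giving x* = 122·(1 - 0.345) = 79.9.
From dy/dt = 0: 0.0039·79.9 - 0.063 = 0.033z*, so z* = 0.249/0.033 = 7.53.

x* ≈ 79.9, y* ≈ 31.1, z* ≈ 7.53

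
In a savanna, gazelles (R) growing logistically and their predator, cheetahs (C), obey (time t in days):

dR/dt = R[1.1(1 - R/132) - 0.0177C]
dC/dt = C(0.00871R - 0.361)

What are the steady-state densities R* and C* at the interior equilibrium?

From dC/dt = 0 with C > 0: 0.00871R* = 0.361, so R* = 41.4.
Substitute into dR/dt = 0: 1.1(1 - 41.4/132) = 0.0177C*.
The bracket is 0.686, giving C* = 0.755/0.0177 = 42.6.

R* ≈ 41.4, C* ≈ 42.6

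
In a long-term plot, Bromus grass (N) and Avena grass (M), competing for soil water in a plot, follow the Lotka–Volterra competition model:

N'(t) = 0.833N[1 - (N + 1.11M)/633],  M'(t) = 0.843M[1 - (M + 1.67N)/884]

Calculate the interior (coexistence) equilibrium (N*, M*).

Setting both brackets to zero gives the nullclines N + 1.11M = 633 and 1.67N + M = 884.
Substituting M = 884 - 1.67N into the first: N(1 - 1.11·1.67) = 633 - 1.11·884.
So N* = -348/-0.854 = 408, and then M* = 884 - 1.67·408 = 203.

N* ≈ 408, M* ≈ 203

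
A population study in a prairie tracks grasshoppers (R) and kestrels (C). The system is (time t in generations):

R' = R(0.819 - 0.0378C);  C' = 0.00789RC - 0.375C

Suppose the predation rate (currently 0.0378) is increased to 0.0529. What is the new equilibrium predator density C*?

At the interior fixed point, setting dR/dt = 0 with R > 0 fixes C* = (prey growth rate)/(RC coefficient) — independent of the other coefficients.
With the change, C* = 0.819/0.0529 = 15.5; it falls from 21.7.

C* ≈ 15.5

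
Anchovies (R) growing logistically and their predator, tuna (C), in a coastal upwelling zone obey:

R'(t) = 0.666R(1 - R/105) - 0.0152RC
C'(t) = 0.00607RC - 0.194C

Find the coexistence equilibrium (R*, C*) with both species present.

R* ≈ 32, C* ≈ 30.5

From dC/dt = 0 with C > 0: 0.00607R* = 0.194, so R* = 32.
Substitute into dR/dt = 0: 0.666(1 - 32/105) = 0.0152C*.
The bracket is 0.696, giving C* = 0.463/0.0152 = 30.5.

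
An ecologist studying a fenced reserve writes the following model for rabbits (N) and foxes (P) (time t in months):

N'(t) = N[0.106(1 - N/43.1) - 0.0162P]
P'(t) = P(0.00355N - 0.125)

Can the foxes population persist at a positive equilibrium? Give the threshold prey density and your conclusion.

Threshold N = 35.2; K > 35.2, so yes, the predator persists.

The predator equation gives dP/dt > 0 only when N > 0.125/0.00355 = 35.2.
Without the predator, N → K = 43.1. Since 43.1 > 35.2, the predator can invade and persist.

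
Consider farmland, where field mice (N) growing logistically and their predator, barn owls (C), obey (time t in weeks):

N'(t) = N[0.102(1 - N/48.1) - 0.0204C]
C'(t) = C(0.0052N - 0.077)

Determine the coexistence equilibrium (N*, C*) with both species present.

N* ≈ 14.8, C* ≈ 3.46

From dC/dt = 0 with C > 0: 0.0052N* = 0.077, so N* = 14.8.
Substitute into dN/dt = 0: 0.102(1 - 14.8/48.1) = 0.0204C*.
The bracket is 0.692, giving C* = 0.0706/0.0204 = 3.46.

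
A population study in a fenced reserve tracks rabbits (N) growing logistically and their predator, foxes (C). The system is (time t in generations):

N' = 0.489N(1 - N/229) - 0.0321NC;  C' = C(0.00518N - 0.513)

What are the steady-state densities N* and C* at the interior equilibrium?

From dC/dt = 0 with C > 0: 0.00518N* = 0.513, so N* = 99.
Substitute into dN/dt = 0: 0.489(1 - 99/229) = 0.0321C*.
The bracket is 0.568, giving C* = 0.278/0.0321 = 8.65.

N* ≈ 99, C* ≈ 8.65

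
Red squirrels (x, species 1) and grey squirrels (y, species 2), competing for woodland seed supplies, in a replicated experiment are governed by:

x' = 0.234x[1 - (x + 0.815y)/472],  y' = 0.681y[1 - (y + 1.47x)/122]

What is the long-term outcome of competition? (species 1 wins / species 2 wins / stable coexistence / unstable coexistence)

species 1 excludes species 2

Compare the nullcline intercepts: K1/α12 = 472/0.815 = 579 > K2 = 122; K2/α21 = 122/1.47 = 83 < K1 = 472.
Since the inequalities point opposite ways, species 1 can invade but species 2 cannot.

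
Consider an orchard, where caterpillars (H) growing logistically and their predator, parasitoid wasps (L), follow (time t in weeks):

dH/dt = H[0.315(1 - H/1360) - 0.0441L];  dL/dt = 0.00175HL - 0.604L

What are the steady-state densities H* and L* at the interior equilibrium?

From dL/dt = 0 with L > 0: 0.00175H* = 0.604, so H* = 345.
Substitute into dH/dt = 0: 0.315(1 - 345/1360) = 0.0441L*.
The bracket is 0.746, giving L* = 0.235/0.0441 = 5.33.

H* ≈ 345, L* ≈ 5.33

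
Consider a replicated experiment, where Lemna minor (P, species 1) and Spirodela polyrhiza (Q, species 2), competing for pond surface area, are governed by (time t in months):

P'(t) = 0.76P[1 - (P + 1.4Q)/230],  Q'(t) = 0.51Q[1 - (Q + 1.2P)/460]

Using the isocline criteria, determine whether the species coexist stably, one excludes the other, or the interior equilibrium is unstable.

Compare the nullcline intercepts: K1/α12 = 230/1.4 = 164 < K2 = 460; K2/α21 = 460/1.2 = 383 > K1 = 230.
Since the inequalities point opposite ways, species 2 can invade but species 1 cannot.

species 2 excludes species 1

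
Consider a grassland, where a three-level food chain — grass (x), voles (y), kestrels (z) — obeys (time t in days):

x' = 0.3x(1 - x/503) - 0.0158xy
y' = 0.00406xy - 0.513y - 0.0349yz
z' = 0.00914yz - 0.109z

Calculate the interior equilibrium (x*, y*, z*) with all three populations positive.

x* ≈ 187, y* ≈ 11.9, z* ≈ 7.06

From dz/dt = 0: 0.00914y* = 0.109, so y* = 11.9.
From dx/dt = 0: 0.3(1 - x*/503) = 0.0158·11.9, giving x* = 503·(1 - 0.628) = 187.
From dy/dt = 0: 0.00406·187 - 0.513 = 0.0349z*, so z* = 0.247/0.0349 = 7.06.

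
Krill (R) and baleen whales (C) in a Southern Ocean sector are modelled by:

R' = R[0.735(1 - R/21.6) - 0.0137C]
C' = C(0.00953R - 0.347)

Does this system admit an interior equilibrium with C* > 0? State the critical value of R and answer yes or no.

Threshold R = 36.4; K < 36.4, so no, the predator goes extinct.

The predator equation gives dC/dt > 0 only when R > 0.347/0.00953 = 36.4.
Without the predator, R → K = 21.6. Since 21.6 < 36.4, the predator cannot invade.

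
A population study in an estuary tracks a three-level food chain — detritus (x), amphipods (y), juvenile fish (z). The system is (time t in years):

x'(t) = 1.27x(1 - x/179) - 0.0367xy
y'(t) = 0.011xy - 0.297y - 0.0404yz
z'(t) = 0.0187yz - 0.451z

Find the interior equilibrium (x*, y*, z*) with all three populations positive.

From dz/dt = 0: 0.0187y* = 0.451, so y* = 24.1.
From dx/dt = 0: 1.27(1 - x*/179) = 0.0367·24.1, giving x* = 179·(1 - 0.697) = 54.2.
From dy/dt = 0: 0.011·54.2 - 0.297 = 0.0404z*, so z* = 0.3/0.0404 = 7.42.

x* ≈ 54.2, y* ≈ 24.1, z* ≈ 7.42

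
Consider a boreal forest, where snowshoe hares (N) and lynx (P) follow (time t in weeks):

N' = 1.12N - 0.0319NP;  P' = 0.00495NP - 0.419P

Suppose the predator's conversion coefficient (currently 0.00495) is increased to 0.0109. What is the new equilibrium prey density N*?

At the interior fixed point, setting dP/dt = 0 with P > 0 fixes N* = (predator death rate)/(NP coefficient) — independent of the other coefficients.
With the change, N* = 0.419/0.0109 = 38.4; it falls from 84.6.

N* ≈ 38.4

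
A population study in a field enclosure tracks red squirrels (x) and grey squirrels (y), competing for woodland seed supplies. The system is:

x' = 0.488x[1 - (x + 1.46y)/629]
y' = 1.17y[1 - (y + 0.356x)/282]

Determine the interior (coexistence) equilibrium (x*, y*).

x* ≈ 452, y* ≈ 121

Setting both brackets to zero gives the nullclines x + 1.46y = 629 and 0.356x + y = 282.
Substituting y = 282 - 0.356x into the first: x(1 - 1.46·0.356) = 629 - 1.46·282.
So x* = 217/0.48 = 452, and then y* = 282 - 0.356·452 = 121.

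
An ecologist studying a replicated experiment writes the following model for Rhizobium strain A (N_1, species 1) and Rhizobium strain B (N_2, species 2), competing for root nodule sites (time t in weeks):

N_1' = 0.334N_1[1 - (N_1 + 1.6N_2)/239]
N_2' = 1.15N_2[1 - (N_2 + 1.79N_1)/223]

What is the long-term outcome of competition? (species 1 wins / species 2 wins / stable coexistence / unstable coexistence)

unstable coexistence (outcome depends on initial conditions)

Compare the nullcline intercepts: K1/α12 = 239/1.6 = 149 < K2 = 223; K2/α21 = 223/1.79 = 125 < K1 = 239.
Since both are reversed, neither can invade when rare; the interior point is a saddle.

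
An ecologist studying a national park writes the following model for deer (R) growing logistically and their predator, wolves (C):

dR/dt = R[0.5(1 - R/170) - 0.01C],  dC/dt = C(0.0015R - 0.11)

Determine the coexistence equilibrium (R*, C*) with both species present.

R* ≈ 73.3, C* ≈ 28.4

From dC/dt = 0 with C > 0: 0.0015R* = 0.11, so R* = 73.3.
Substitute into dR/dt = 0: 0.5(1 - 73.3/170) = 0.01C*.
The bracket is 0.569, giving C* = 0.284/0.01 = 28.4.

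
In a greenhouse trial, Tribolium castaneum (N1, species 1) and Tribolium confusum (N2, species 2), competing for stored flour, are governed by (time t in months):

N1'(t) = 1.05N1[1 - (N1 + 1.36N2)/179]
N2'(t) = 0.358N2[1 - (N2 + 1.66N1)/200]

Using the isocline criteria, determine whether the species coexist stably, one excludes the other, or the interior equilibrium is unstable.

Compare the nullcline intercepts: K1/α12 = 179/1.36 = 132 < K2 = 200; K2/α21 = 200/1.66 = 120 < K1 = 179.
Since both are reversed, neither can invade when rare; the interior point is a saddle.

unstable coexistence (outcome depends on initial conditions)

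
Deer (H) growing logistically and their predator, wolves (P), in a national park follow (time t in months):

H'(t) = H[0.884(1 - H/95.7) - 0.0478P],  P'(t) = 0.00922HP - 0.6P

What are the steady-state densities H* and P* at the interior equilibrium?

H* ≈ 65.1, P* ≈ 5.92

From dP/dt = 0 with P > 0: 0.00922H* = 0.6, so H* = 65.1.
Substitute into dH/dt = 0: 0.884(1 - 65.1/95.7) = 0.0478P*.
The bracket is 0.32, giving P* = 0.283/0.0478 = 5.92.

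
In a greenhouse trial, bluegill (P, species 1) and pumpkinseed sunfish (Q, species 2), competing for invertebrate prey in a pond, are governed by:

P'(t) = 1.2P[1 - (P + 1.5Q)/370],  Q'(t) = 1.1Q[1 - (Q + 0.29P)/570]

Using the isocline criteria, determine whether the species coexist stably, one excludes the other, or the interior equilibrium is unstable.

species 2 excludes species 1

Compare the nullcline intercepts: K1/α12 = 370/1.5 = 247 < K2 = 570; K2/α21 = 570/0.29 = 1970 > K1 = 370.
Since the inequalities point opposite ways, species 2 can invade but species 1 cannot.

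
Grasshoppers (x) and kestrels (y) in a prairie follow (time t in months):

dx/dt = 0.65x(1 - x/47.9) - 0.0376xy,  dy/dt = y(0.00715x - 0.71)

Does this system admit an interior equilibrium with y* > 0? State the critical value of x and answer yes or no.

The predator equation gives dy/dt > 0 only when x > 0.71/0.00715 = 99.3.
Without the predator, x → K = 47.9. Since 47.9 < 99.3, the predator cannot invade.

Threshold x = 99.3; K < 99.3, so no, the predator goes extinct.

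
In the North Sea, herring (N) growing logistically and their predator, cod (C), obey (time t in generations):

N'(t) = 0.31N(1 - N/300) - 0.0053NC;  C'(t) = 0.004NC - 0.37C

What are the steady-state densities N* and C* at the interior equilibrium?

From dC/dt = 0 with C > 0: 0.004N* = 0.37, so N* = 92.5.
Substitute into dN/dt = 0: 0.31(1 - 92.5/300) = 0.0053C*.
The bracket is 0.692, giving C* = 0.214/0.0053 = 40.5.

N* ≈ 92.5, C* ≈ 40.5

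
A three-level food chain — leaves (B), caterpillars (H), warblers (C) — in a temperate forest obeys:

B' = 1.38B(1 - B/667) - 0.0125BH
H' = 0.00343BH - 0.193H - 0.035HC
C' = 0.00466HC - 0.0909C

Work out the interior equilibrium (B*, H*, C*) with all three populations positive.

B* ≈ 549, H* ≈ 19.5, C* ≈ 48.3

From dC/dt = 0: 0.00466H* = 0.0909, so H* = 19.5.
From dB/dt = 0: 1.38(1 - B*/667) = 0.0125·19.5, giving B* = 667·(1 - 0.177) = 549.
From dH/dt = 0: 0.00343·549 - 0.193 = 0.035C*, so C* = 1.69/0.035 = 48.3.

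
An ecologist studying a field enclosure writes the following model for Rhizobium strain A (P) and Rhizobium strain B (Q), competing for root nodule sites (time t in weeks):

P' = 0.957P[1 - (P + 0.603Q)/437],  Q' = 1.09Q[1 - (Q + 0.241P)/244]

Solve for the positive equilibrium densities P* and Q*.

P* ≈ 339, Q* ≈ 162

Setting both brackets to zero gives the nullclines P + 0.603Q = 437 and 0.241P + Q = 244.
Substituting Q = 244 - 0.241P into the first: P(1 - 0.603·0.241) = 437 - 0.603·244.
So P* = 290/0.855 = 339, and then Q* = 244 - 0.241·339 = 162.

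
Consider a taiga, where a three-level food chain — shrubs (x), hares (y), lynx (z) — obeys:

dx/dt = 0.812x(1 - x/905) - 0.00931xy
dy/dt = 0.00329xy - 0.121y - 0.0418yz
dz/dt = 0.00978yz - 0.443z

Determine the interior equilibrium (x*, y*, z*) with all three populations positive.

x* ≈ 435, y* ≈ 45.3, z* ≈ 31.3

From dz/dt = 0: 0.00978y* = 0.443, so y* = 45.3.
From dx/dt = 0: 0.812(1 - x*/905) = 0.00931·45.3, giving x* = 905·(1 - 0.519) = 435.
From dy/dt = 0: 0.00329·435 - 0.121 = 0.0418z*, so z* = 1.31/0.0418 = 31.3.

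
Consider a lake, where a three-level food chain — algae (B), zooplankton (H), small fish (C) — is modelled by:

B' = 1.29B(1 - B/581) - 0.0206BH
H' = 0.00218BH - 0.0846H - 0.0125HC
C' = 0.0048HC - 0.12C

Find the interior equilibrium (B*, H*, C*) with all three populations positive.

B* ≈ 349, H* ≈ 25, C* ≈ 54.1

From dC/dt = 0: 0.0048H* = 0.12, so H* = 25.
From dB/dt = 0: 1.29(1 - B*/581) = 0.0206·25, giving B* = 581·(1 - 0.399) = 349.
From dH/dt = 0: 0.00218·349 - 0.0846 = 0.0125C*, so C* = 0.676/0.0125 = 54.1.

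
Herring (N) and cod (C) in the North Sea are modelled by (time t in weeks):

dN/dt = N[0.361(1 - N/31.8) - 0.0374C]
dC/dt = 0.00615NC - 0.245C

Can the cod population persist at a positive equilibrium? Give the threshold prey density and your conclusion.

Threshold N = 39.8; K < 39.8, so no, the predator goes extinct.

The predator equation gives dC/dt > 0 only when N > 0.245/0.00615 = 39.8.
Without the predator, N → K = 31.8. Since 31.8 < 39.8, the predator cannot invade.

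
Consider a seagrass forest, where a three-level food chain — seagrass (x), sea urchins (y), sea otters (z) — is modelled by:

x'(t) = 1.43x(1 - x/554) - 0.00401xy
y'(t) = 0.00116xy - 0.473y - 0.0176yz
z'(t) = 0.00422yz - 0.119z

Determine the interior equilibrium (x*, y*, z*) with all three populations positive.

From dz/dt = 0: 0.00422y* = 0.119, so y* = 28.2.
From dx/dt = 0: 1.43(1 - x*/554) = 0.00401·28.2, giving x* = 554·(1 - 0.0791) = 510.
From dy/dt = 0: 0.00116·510 - 0.473 = 0.0176z*, so z* = 0.119/0.0176 = 6.75.

x* ≈ 510, y* ≈ 28.2, z* ≈ 6.75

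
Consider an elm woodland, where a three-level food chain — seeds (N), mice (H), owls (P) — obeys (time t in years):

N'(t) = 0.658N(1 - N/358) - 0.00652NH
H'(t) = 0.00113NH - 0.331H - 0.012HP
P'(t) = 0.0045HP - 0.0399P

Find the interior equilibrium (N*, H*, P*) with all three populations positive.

From dP/dt = 0: 0.0045H* = 0.0399, so H* = 8.87.
From dN/dt = 0: 0.658(1 - N*/358) = 0.00652·8.87, giving N* = 358·(1 - 0.0879) = 327.
From dH/dt = 0: 0.00113·327 - 0.331 = 0.012P*, so P* = 0.038/0.012 = 3.17.

N* ≈ 327, H* ≈ 8.87, P* ≈ 3.17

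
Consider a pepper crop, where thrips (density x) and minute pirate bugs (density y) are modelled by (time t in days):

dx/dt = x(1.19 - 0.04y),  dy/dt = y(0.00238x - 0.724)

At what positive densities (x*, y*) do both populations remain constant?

x* ≈ 304, y* ≈ 29.7

Set dy/dt = 0 with y > 0: 0.00238x - 0.724 = 0, so x* = 0.724/0.00238 = 304.
Set dx/dt = 0 with x > 0: 1.19 - 0.04y = 0, so y* = 1.19/0.04 = 29.7.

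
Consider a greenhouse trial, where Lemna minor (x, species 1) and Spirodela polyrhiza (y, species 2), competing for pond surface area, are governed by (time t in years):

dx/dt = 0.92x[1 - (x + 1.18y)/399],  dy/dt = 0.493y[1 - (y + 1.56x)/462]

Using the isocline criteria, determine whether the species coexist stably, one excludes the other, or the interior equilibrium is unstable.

Compare the nullcline intercepts: K1/α12 = 399/1.18 = 338 < K2 = 462; K2/α21 = 462/1.56 = 296 < K1 = 399.
Since both are reversed, neither can invade when rare; the interior point is a saddle.

unstable coexistence (outcome depends on initial conditions)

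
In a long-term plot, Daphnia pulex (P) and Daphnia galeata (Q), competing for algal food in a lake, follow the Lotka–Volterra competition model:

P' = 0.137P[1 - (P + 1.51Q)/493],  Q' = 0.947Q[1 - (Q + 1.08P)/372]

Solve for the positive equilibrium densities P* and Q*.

Setting both brackets to zero gives the nullclines P + 1.51Q = 493 and 1.08P + Q = 372.
Substituting Q = 372 - 1.08P into the first: P(1 - 1.51·1.08) = 493 - 1.51·372.
So P* = -68.7/-0.631 = 109, and then Q* = 372 - 1.08·109 = 254.

P* ≈ 109, Q* ≈ 254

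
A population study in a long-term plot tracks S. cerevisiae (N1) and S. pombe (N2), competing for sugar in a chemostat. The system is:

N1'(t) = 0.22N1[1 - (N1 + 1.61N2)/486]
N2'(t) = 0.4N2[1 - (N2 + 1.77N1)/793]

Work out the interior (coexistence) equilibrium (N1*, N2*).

N1* ≈ 427, N2* ≈ 36.3

Setting both brackets to zero gives the nullclines N1 + 1.61N2 = 486 and 1.77N1 + N2 = 793.
Substituting N2 = 793 - 1.77N1 into the first: N1(1 - 1.61·1.77) = 486 - 1.61·793.
So N1* = -791/-1.85 = 427, and then N2* = 793 - 1.77·427 = 36.3.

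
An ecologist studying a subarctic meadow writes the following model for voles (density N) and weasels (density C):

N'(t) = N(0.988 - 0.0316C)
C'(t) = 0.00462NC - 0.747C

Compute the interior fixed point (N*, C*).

N* ≈ 162, C* ≈ 31.3

Set dC/dt = 0 with C > 0: 0.00462N - 0.747 = 0, so N* = 0.747/0.00462 = 162.
Set dN/dt = 0 with N > 0: 0.988 - 0.0316C = 0, so C* = 0.988/0.0316 = 31.3.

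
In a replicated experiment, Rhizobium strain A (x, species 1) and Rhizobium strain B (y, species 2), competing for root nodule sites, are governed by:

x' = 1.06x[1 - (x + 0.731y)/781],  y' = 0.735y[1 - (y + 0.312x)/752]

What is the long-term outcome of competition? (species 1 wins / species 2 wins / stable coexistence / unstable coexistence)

Compare the nullcline intercepts: K1/α12 = 781/0.731 = 1070 > K2 = 752; K2/α21 = 752/0.312 = 2410 > K1 = 781.
Since both inequalities hold, each species can invade when rare, so the interior equilibrium is stable.

stable coexistence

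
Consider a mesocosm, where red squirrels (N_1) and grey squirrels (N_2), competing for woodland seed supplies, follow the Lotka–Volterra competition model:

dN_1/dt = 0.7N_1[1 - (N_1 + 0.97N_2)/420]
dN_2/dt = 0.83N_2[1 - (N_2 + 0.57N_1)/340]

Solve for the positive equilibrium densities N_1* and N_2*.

Setting both brackets to zero gives the nullclines N_1 + 0.97N_2 = 420 and 0.57N_1 + N_2 = 340.
Substituting N_2 = 340 - 0.57N_1 into the first: N_1(1 - 0.97·0.57) = 420 - 0.97·340.
So N_1* = 90.2/0.447 = 202, and then N_2* = 340 - 0.57·202 = 225.

N_1* ≈ 202, N_2* ≈ 225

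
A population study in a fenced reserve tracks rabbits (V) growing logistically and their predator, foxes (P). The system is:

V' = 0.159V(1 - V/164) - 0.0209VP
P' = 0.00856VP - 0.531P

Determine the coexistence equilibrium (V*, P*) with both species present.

From dP/dt = 0 with P > 0: 0.00856V* = 0.531, so V* = 62.
Substitute into dV/dt = 0: 0.159(1 - 62/164) = 0.0209P*.
The bracket is 0.622, giving P* = 0.0989/0.0209 = 4.73.

V* ≈ 62, P* ≈ 4.73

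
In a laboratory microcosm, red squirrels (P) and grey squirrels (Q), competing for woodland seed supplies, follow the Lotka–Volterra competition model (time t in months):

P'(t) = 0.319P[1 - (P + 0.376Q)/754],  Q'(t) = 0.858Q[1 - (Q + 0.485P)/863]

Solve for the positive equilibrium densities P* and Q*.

Setting both brackets to zero gives the nullclines P + 0.376Q = 754 and 0.485P + Q = 863.
Substituting Q = 863 - 0.485P into the first: P(1 - 0.376·0.485) = 754 - 0.376·863.
So P* = 430/0.818 = 525, and then Q* = 863 - 0.485·525 = 608.

P* ≈ 525, Q* ≈ 608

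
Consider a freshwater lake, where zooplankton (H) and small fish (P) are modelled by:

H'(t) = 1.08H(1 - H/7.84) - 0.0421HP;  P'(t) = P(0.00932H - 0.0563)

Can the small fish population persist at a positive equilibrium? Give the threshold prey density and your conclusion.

Threshold H = 6.04; K > 6.04, so yes, the predator persists.

The predator equation gives dP/dt > 0 only when H > 0.0563/0.00932 = 6.04.
Without the predator, H → K = 7.84. Since 7.84 > 6.04, the predator can invade and persist.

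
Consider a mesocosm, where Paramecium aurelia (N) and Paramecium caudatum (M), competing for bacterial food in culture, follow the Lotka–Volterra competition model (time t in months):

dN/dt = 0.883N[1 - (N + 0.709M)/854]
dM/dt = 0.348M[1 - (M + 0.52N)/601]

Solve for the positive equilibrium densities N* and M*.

N* ≈ 678, M* ≈ 249

Setting both brackets to zero gives the nullclines N + 0.709M = 854 and 0.52N + M = 601.
Substituting M = 601 - 0.52N into the first: N(1 - 0.709·0.52) = 854 - 0.709·601.
So N* = 428/0.631 = 678, and then M* = 601 - 0.52·678 = 249.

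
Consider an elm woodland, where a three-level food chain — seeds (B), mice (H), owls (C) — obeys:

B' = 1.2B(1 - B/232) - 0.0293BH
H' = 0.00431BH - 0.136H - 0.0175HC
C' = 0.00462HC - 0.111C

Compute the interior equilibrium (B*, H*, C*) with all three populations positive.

From dC/dt = 0: 0.00462H* = 0.111, so H* = 24.
From dB/dt = 0: 1.2(1 - B*/232) = 0.0293·24, giving B* = 232·(1 - 0.587) = 95.9.
From dH/dt = 0: 0.00431·95.9 - 0.136 = 0.0175C*, so C* = 0.277/0.0175 = 15.8.

B* ≈ 95.9, H* ≈ 24, C* ≈ 15.8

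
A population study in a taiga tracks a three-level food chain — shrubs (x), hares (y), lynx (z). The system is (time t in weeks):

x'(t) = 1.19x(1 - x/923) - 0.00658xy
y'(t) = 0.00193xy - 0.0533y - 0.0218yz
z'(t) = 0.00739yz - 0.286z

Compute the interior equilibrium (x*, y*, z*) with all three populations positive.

From dz/dt = 0: 0.00739y* = 0.286, so y* = 38.7.
From dx/dt = 0: 1.19(1 - x*/923) = 0.00658·38.7, giving x* = 923·(1 - 0.214) = 725.
From dy/dt = 0: 0.00193·725 - 0.0533 = 0.0218z*, so z* = 1.35/0.0218 = 61.8.

x* ≈ 725, y* ≈ 38.7, z* ≈ 61.8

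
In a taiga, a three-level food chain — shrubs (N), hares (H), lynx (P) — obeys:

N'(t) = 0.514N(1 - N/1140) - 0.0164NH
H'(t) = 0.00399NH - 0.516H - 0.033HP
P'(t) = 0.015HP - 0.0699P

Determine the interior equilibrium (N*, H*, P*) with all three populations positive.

N* ≈ 970, H* ≈ 4.66, P* ≈ 102

From dP/dt = 0: 0.015H* = 0.0699, so H* = 4.66.
From dN/dt = 0: 0.514(1 - N*/1140) = 0.0164·4.66, giving N* = 1140·(1 - 0.149) = 970.
From dH/dt = 0: 0.00399·970 - 0.516 = 0.033P*, so P* = 3.36/0.033 = 102.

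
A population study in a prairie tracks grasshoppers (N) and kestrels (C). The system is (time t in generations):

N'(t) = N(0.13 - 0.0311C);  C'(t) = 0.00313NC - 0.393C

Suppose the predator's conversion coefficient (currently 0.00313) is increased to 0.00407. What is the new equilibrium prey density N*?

At the interior fixed point, setting dC/dt = 0 with C > 0 fixes N* = (predator death rate)/(NC coefficient) — independent of the other coefficients.
With the change, N* = 0.393/0.00407 = 96.6; it falls from 126.

N* ≈ 96.6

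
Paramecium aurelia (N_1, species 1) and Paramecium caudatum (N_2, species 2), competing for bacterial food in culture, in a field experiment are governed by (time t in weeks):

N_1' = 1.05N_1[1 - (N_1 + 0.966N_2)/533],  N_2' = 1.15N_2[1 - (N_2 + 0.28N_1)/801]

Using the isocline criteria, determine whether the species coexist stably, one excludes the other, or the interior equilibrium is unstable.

Compare the nullcline intercepts: K1/α12 = 533/0.966 = 552 < K2 = 801; K2/α21 = 801/0.28 = 2860 > K1 = 533.
Since the inequalities point opposite ways, species 2 can invade but species 1 cannot.

species 2 excludes species 1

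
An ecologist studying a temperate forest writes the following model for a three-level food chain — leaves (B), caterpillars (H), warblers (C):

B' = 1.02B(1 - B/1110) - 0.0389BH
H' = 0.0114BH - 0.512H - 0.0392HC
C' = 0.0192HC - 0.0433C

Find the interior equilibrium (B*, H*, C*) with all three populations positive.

From dC/dt = 0: 0.0192H* = 0.0433, so H* = 2.26.
From dB/dt = 0: 1.02(1 - B*/1110) = 0.0389·2.26, giving B* = 1110·(1 - 0.086) = 1010.
From dH/dt = 0: 0.0114·1010 - 0.512 = 0.0392C*, so C* = 11.1/0.0392 = 282.

B* ≈ 1010, H* ≈ 2.26, C* ≈ 282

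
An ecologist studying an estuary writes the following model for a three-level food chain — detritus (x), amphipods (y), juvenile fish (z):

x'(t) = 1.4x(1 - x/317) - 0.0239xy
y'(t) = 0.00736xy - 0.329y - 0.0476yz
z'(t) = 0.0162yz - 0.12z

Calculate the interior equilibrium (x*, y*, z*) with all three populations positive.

From dz/dt = 0: 0.0162y* = 0.12, so y* = 7.41.
From dx/dt = 0: 1.4(1 - x*/317) = 0.0239·7.41, giving x* = 317·(1 - 0.126) = 277.
From dy/dt = 0: 0.00736·277 - 0.329 = 0.0476z*, so z* = 1.71/0.0476 = 35.9.

x* ≈ 277, y* ≈ 7.41, z* ≈ 35.9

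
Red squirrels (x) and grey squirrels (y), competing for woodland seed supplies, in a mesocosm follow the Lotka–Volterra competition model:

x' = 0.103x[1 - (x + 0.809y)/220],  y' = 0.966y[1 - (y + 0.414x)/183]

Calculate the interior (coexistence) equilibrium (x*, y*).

x* ≈ 108, y* ≈ 138

Setting both brackets to zero gives the nullclines x + 0.809y = 220 and 0.414x + y = 183.
Substituting y = 183 - 0.414x into the first: x(1 - 0.809·0.414) = 220 - 0.809·183.
So x* = 72/0.665 = 108, and then y* = 183 - 0.414·108 = 138.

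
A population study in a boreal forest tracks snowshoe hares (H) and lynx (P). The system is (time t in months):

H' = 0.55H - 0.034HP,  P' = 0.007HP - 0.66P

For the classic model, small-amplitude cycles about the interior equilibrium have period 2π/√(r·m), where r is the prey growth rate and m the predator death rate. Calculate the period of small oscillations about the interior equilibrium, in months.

Here r = 0.55 and m = 0.66, so r·m = 0.363.
ω = √0.363 = 0.602 per month, hence T = 2π/ω ≈ 10.4 months.

T ≈ 10.4 months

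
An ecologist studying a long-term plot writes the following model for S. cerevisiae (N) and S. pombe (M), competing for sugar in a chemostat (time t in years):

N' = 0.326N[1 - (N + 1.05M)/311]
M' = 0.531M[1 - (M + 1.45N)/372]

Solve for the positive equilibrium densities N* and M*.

N* ≈ 152, M* ≈ 151

Setting both brackets to zero gives the nullclines N + 1.05M = 311 and 1.45N + M = 372.
Substituting M = 372 - 1.45N into the first: N(1 - 1.05·1.45) = 311 - 1.05·372.
So N* = -79.6/-0.522 = 152, and then M* = 372 - 1.45·152 = 151.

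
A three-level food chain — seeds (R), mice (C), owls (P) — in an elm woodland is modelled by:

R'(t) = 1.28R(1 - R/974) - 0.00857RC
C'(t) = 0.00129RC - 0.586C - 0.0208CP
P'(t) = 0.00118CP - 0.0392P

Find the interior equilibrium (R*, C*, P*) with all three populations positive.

R* ≈ 757, C* ≈ 33.2, P* ≈ 18.8

From dP/dt = 0: 0.00118C* = 0.0392, so C* = 33.2.
From dR/dt = 0: 1.28(1 - R*/974) = 0.00857·33.2, giving R* = 974·(1 - 0.222) = 757.
From dC/dt = 0: 0.00129·757 - 0.586 = 0.0208P*, so P* = 0.391/0.0208 = 18.8.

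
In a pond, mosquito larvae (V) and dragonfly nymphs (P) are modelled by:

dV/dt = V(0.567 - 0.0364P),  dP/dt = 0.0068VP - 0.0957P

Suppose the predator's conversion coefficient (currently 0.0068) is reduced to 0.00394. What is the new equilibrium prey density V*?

At the interior fixed point, setting dP/dt = 0 with P > 0 fixes V* = (predator death rate)/(VP coefficient) — independent of the other coefficients.
With the change, V* = 0.0957/0.00394 = 24.3; it rises from 14.1.

V* ≈ 24.3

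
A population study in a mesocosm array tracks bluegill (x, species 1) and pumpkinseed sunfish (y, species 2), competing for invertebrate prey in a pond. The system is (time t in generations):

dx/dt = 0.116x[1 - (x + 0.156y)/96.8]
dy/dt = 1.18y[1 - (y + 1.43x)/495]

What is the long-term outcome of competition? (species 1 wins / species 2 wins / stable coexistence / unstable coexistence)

stable coexistence

Compare the nullcline intercepts: K1/α12 = 96.8/0.156 = 621 > K2 = 495; K2/α21 = 495/1.43 = 346 > K1 = 96.8.
Since both inequalities hold, each species can invade when rare, so the interior equilibrium is stable.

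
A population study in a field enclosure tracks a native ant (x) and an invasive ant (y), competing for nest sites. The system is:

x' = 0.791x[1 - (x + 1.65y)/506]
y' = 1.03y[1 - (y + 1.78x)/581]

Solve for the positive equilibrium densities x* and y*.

x* ≈ 234, y* ≈ 165

Setting both brackets to zero gives the nullclines x + 1.65y = 506 and 1.78x + y = 581.
Substituting y = 581 - 1.78x into the first: x(1 - 1.65·1.78) = 506 - 1.65·581.
So x* = -453/-1.94 = 234, and then y* = 581 - 1.78·234 = 165.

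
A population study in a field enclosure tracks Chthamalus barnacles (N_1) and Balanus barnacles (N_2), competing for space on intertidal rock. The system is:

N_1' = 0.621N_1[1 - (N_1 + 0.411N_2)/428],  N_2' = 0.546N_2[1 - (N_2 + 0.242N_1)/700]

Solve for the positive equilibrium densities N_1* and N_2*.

Setting both brackets to zero gives the nullclines N_1 + 0.411N_2 = 428 and 0.242N_1 + N_2 = 700.
Substituting N_2 = 700 - 0.242N_1 into the first: N_1(1 - 0.411·0.242) = 428 - 0.411·700.
So N_1* = 140/0.901 = 156, and then N_2* = 700 - 0.242·156 = 662.

N_1* ≈ 156, N_2* ≈ 662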